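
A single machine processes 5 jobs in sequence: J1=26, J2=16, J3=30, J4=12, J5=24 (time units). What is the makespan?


Sequential makespan: sum all processing times
= 26 + 16 + 30 + 12 + 24
= 108 time units


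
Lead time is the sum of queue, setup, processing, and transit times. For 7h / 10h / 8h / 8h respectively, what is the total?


Lead time = queue + setup + processing + transit
= 7 + 10 + 8 + 8
= 33 hours


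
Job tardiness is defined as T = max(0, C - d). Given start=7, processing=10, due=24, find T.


Completion = start + processing = 7 + 10 = 17
Tardiness = max(0, C - d) = max(0, 17 - 24)
= max(0, -7)
= 0


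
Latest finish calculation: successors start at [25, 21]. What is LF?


LF = min of all successor start times
Successors start at: [25, 21]
LF = min(25, 21)
= 21


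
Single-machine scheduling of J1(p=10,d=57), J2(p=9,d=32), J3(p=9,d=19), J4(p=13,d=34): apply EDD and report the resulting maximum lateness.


EDD order: J3 → J2 → J4 → J1
Completion and lateness:
  J3: C=9, d=19, L=9-19=-10
  J2: C=18, d=32, L=18-32=-14
  J4: C=31, d=34, L=31-34=-3
  J1: C=41, d=57, L=41-57=-16
Lmax = max(-10, -14, -3, -16)
= -3


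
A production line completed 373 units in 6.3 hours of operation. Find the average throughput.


Throughput = units / time
= 373 / 6.3
= 59.2 units/hour


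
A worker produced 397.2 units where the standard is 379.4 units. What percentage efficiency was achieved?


Efficiency = (actual / standard) × 100
= (397.2 / 379.4) × 100
= 104.7%


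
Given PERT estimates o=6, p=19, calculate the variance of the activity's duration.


σ² = ((p - o) / 6)² = (p - o)² / 36
= (19 - 6)² / 36
= 13² / 36
= 169 / 36
= 4.6944


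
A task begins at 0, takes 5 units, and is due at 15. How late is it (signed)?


Completion = 0 + 5 = 5
Lateness = C - d = 5 - 15
= -10


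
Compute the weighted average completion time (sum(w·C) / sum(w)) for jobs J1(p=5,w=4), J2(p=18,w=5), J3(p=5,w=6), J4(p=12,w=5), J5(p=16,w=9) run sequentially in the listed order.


Completion times:
  J1: C=5, w×C=4×5=20
  J2: C=23, w×C=5×23=115
  J3: C=28, w×C=6×28=168
  J4: C=40, w×C=5×40=200
  J5: C=56, w×C=9×56=504
Sum w×C = 1007
Sum w = 29
Weighted avg = 1007/29
= 34.72


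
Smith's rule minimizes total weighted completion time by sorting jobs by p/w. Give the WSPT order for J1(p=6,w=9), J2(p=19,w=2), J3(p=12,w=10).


WSPT (Smith's rule): sort by p/w ascending
  J1: p/w = 6/9 = 0.667
  J3: p/w = 12/10 = 1.200
  J2: p/w = 19/2 = 9.500
Order: J1 → J3 → J2


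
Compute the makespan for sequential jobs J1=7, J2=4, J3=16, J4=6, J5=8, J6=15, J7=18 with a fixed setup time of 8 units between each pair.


Makespan = Σ processing + (n-1) × setup
= (7 + 4 + 16 + 6 + 8 + 15 + 18) + (7-1)×8
= 74 + 48
= 122 time units


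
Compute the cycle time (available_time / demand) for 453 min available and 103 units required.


Cycle time = available time / demand
= 453 / 103
= 4.40 min/unit


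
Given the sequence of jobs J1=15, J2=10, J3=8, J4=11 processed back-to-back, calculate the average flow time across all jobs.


Completion times:
  J1: completes at 15
  J2: completes at 25
  J3: completes at 33
  J4: completes at 44
Sum = 117
Average = 117/4
= 29.25


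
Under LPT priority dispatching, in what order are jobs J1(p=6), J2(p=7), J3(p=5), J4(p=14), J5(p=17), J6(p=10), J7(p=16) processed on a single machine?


LPT: sort by longest processing time first
  J5: p=17
  J7: p=16
  J4: p=14
  J6: p=10
  J2: p=7
  J1: p=6
  J3: p=5
Order: J5 → J7 → J4 → J6 → J2 → J1 → J3


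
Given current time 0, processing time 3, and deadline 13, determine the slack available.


Slack = due - current_time - processing
= 13 - 0 - 3
= 10


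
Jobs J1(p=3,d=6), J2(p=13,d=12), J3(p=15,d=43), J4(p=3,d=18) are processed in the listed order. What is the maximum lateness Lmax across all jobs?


Lateness per job (L = C - d):
  J1: C=3, d=6, L=-3
  J2: C=16, d=12, L=4
  J3: C=31, d=43, L=-12
  J4: C=34, d=18, L=16
Lmax = max(-3, 4, -12, 16)
= 16


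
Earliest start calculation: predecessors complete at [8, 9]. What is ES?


ES = max of all predecessor completion times
Predecessors: [8, 9]
ES = max(8, 9)
= 9


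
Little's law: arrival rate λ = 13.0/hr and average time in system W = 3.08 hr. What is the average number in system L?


Little's law: L = λ × W
= 13.0 × 3.08
= 40.04


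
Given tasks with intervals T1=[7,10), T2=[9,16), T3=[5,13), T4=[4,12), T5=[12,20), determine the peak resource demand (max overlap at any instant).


Check each time point for overlaps:
  t=9: 4 tasks active (T1, T2, T3, T4)
Max concurrent = 4


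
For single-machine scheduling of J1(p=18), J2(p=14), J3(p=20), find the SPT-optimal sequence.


SPT: sort by shortest processing time
  J2: p=14
  J1: p=18
  J3: p=20
Order: J2 → J1 → J3


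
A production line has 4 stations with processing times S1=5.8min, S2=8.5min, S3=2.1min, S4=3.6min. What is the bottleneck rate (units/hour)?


Bottleneck = longest station time
Station times: [5.8, 8.5, 2.1, 3.6]
Max = 8.5 min
Rate = 60 / 8.5
= 7.06 units/hour (bottleneck: 8.5min)


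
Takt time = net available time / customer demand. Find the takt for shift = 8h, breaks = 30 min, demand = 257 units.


Available = 8×60 - 30 = 450 min
Takt time = 450 / 257
= 1.75 min/unit


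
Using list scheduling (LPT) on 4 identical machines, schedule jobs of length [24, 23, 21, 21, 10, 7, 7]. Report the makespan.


Jobs (LPT sorted): [24, 23, 21, 21, 10, 7, 7]
Machines: 4
  J=24 → Machine 1 (load: 0+24=24)
  J=23 → Machine 2 (load: 0+23=23)
  J=21 → Machine 3 (load: 0+21=21)
  J=21 → Machine 4 (load: 0+21=21)
  J=10 → Machine 3 (load: 21+10=31)
  J=7 → Machine 4 (load: 21+7=28)
  J=7 → Machine 2 (load: 23+7=30)
Machine loads: [24, 30, 31, 28]
Makespan = max = 31 time units


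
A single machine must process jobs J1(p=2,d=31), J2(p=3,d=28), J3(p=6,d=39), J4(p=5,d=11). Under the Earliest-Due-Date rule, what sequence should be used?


EDD: sort by earliest due date
  J4: d=11, p=5
  J2: d=28, p=3
  J1: d=31, p=2
  J3: d=39, p=6
Order: J4 → J2 → J1 → J3


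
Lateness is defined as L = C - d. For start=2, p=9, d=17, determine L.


Completion = 2 + 9 = 11
Lateness = C - d = 11 - 17
= -6


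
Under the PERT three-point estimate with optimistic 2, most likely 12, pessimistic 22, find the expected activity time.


te = (o + 4m + p) / 6
= (2 + 4×12 + 22) / 6
= (2 + 48 + 22) / 6
= 72 / 6
= 12.00


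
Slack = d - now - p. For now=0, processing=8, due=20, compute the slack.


Slack = due - current_time - processing
= 20 - 0 - 8
= 12


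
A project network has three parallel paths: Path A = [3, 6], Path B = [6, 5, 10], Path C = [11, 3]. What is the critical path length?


Path A: 3 + 6 = 9
Path B: 6 + 5 + 10 = 21
Path C: 11 + 3 = 14
Critical path = longest = max(9, 21, 14)
= 21 (Path B)


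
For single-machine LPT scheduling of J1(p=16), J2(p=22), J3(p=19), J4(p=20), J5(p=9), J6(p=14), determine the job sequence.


LPT: sort by longest processing time first
  J2: p=22
  J4: p=20
  J3: p=19
  J1: p=16
  J6: p=14
  J5: p=9
Order: J2 → J4 → J3 → J1 → J6 → J5


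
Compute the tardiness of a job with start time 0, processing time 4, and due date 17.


Completion = start + processing = 0 + 4 = 4
Tardiness = max(0, C - d) = max(0, 4 - 17)
= max(0, -13)
= 0


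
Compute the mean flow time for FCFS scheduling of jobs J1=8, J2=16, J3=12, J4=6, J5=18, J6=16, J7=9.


Completion times:
  J1: completes at 8
  J2: completes at 24
  J3: completes at 36
  J4: completes at 42
  J5: completes at 60
  J6: completes at 76
  J7: completes at 85
Sum = 331
Average = 331/7
= 47.29


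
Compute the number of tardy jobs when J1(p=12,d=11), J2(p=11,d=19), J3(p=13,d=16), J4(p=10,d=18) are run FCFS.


Completion vs due date:
  J1: C=12, d=11 → TARDY
  J2: C=23, d=19 → TARDY
  J3: C=36, d=16 → TARDY
  J4: C=46, d=18 → TARDY
Tardy jobs: J1, J2, J3, J4
Count = 4


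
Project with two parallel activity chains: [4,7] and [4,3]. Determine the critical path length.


Path A: 4 + 7 = 11
Path B: 4 + 3 = 7
Critical path = longest = max(11, 7)
= 11 (Path A)


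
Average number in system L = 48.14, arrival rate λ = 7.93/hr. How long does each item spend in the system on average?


Little's law: L = λW → W = L / λ
= 48.14 / 7.93
= 6.07 hours


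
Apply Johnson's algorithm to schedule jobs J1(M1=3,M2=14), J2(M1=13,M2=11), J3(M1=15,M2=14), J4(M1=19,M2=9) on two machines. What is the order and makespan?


Johnson's rule:
Group 1 (M1≤M2, sort by M1): ['J1']
Group 2 (M1>M2, sort desc M2): ['J3', 'J2', 'J4']
Sequence: J1 → J3 → J2 → J4
Makespan calculation:
  J1: M1 done=3, M2 done=17
  J3: M1 done=18, M2 done=32
  J2: M1 done=31, M2 done=43
  J4: M1 done=50, M2 done=59
= Sequence: J1 → J3 → J2 → J4, Makespan: 59


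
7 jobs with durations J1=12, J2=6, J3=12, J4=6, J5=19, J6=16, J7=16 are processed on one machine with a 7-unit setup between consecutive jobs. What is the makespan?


Makespan = Σ processing + (n-1) × setup
= (12 + 6 + 12 + 6 + 19 + 16 + 16) + (7-1)×7
= 87 + 42
= 129 time units


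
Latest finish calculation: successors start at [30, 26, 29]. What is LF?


LF = min of all successor start times
Successors start at: [30, 26, 29]
LF = min(30, 26, 29)
= 26


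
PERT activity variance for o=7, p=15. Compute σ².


σ² = ((p - o) / 6)² = (p - o)² / 36
= (15 - 7)² / 36
= 8² / 36
= 64 / 36
= 1.7778


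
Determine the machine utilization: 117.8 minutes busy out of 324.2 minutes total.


Utilization = busy / total × 100
= 117.8 / 324.2 × 100
= 36.3%


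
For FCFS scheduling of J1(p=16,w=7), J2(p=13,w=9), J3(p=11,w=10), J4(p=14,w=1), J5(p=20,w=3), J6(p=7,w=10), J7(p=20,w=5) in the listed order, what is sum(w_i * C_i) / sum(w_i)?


Completion times:
  J1: C=16, w×C=7×16=112
  J2: C=29, w×C=9×29=261
  J3: C=40, w×C=10×40=400
  J4: C=54, w×C=1×54=54
  J5: C=74, w×C=3×74=222
  J6: C=81, w×C=10×81=810
  J7: C=101, w×C=5×101=505
Sum w×C = 2364
Sum w = 45
Weighted avg = 2364/45
= 52.53


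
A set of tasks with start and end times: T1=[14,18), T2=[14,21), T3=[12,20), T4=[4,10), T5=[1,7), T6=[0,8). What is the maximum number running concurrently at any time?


Check each time point for overlaps:
  t=4: 3 tasks active (T4, T5, T6)
Max concurrent = 3


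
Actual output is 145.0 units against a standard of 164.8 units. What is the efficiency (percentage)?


Efficiency = (actual / standard) × 100
= (145.0 / 164.8) × 100
= 88.0%


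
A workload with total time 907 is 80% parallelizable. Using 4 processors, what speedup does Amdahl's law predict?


Amdahl's law: T_p = T × ((1-p) + p/N)
= 907 × ((1-0.8) + 0.8/4)
= 907 × (0.20 + 0.2000)
= 907 × 0.4000
= 362.80
Speedup = 907/362.80
= 2.50×


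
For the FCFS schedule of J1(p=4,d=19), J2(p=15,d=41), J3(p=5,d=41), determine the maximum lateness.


Lateness per job (L = C - d):
  J1: C=4, d=19, L=-15
  J2: C=19, d=41, L=-22
  J3: C=24, d=41, L=-17
Lmax = max(-15, -22, -17)
= -15


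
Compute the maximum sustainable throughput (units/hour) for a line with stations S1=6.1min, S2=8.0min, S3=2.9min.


Bottleneck = longest station time
Station times: [6.1, 8.0, 2.9]
Max = 8.0 min
Rate = 60 / 8.0
= 7.50 units/hour (bottleneck: 8.0min)


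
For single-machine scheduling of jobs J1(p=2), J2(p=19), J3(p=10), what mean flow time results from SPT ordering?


SPT order: J1 → J3 → J2
Completion times:
  J1: C=2
  J3: C=12
  J2: C=31
Sum = 45, n = 3
Mean flow = 45/3
= 15.00


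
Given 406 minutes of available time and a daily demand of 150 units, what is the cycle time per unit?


Cycle time = available time / demand
= 406 / 150
= 2.71 min/unit


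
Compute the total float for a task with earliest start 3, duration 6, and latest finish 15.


EF = ES + duration = 3 + 6 = 9
LS = LF - duration = 15 - 6 = 9
Total Float = LF - EF = 15 - 9
(or LS - ES = 9 - 3)
= 6


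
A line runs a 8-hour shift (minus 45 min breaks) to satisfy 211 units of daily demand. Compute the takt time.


Available = 8×60 - 45 = 435 min
Takt time = 435 / 211
= 2.06 min/unit


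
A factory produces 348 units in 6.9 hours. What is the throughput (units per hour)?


Throughput = units / time
= 348 / 6.9
= 50.4 units/hour


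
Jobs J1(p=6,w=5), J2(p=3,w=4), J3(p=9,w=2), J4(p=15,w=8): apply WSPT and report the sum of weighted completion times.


WSPT order (by p/w): J2 → J1 → J4 → J3
  J2: C=3, w·C=4×3=12
  J1: C=9, w·C=5×9=45
  J4: C=24, w·C=8×24=192
  J3: C=33, w·C=2×33=66
Σ w·C = 315
= 315


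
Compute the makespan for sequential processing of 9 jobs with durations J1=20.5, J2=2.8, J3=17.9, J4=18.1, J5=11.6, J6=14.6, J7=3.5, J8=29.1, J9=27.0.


Sequential makespan: sum all processing times
= 20.5 + 2.8 + 17.9 + 18.1 + 11.6 + 14.6 + 3.5 + 29.1 + 27.0
= 145.1 time units


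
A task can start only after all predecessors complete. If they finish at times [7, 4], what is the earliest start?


ES = max of all predecessor completion times
Predecessors: [7, 4]
ES = max(7, 4)
= 7


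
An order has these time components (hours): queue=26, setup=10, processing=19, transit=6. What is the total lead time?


Lead time = queue + setup + processing + transit
= 26 + 10 + 19 + 6
= 61 hours


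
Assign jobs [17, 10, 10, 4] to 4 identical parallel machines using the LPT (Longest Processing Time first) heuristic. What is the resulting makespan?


Jobs (LPT sorted): [17, 10, 10, 4]
Machines: 4
  J=17 → Machine 1 (load: 0+17=17)
  J=10 → Machine 2 (load: 0+10=10)
  J=10 → Machine 3 (load: 0+10=10)
  J=4 → Machine 4 (load: 0+4=4)
Machine loads: [17, 10, 10, 4]
Makespan = max = 17 time units


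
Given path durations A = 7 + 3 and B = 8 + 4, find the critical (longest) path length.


Path A: 7 + 3 = 10
Path B: 8 + 4 = 12
Critical path = longest = max(10, 12)
= 12 (Path B)


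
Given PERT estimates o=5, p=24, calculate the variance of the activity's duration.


σ² = ((p - o) / 6)² = (p - o)² / 36
= (24 - 5)² / 36
= 19² / 36
= 361 / 36
= 10.0278


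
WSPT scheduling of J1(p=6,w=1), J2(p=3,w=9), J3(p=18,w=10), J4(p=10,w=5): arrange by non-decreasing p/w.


WSPT (Smith's rule): sort by p/w ascending
  J2: p/w = 3/9 = 0.333
  J3: p/w = 18/10 = 1.800
  J4: p/w = 10/5 = 2.000
  J1: p/w = 6/1 = 6.000
Order: J2 → J3 → J4 → J1


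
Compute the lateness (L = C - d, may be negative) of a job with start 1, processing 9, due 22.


Completion = 1 + 9 = 10
Lateness = C - d = 10 - 22
= -12


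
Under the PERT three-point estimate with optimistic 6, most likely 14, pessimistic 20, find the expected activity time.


te = (o + 4m + p) / 6
= (6 + 4×14 + 20) / 6
= (6 + 56 + 20) / 6
= 82 / 6
= 13.67


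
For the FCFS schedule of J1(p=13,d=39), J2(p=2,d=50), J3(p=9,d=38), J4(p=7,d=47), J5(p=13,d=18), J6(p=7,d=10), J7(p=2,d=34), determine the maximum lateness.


Lateness per job (L = C - d):
  J1: C=13, d=39, L=-26
  J2: C=15, d=50, L=-35
  J3: C=24, d=38, L=-14
  J4: C=31, d=47, L=-16
  J5: C=44, d=18, L=26
  J6: C=51, d=10, L=41
  J7: C=53, d=34, L=19
Lmax = max(-26, -35, -14, -16, 26, 41, 19)
= 41


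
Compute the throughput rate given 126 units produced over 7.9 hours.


Throughput = units / time
= 126 / 7.9
= 15.9 units/hour


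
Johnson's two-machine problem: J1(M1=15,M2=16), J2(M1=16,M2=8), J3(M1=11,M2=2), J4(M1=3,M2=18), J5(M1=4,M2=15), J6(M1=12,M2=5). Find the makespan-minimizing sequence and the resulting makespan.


Johnson's rule:
Group 1 (M1≤M2, sort by M1): ['J4', 'J5', 'J1']
Group 2 (M1>M2, sort desc M2): ['J2', 'J6', 'J3']
Sequence: J4 → J5 → J1 → J2 → J6 → J3
Makespan calculation:
  J4: M1 done=3, M2 done=21
  J5: M1 done=7, M2 done=36
  J1: M1 done=22, M2 done=52
  J2: M1 done=38, M2 done=60
  J6: M1 done=50, M2 done=65
  J3: M1 done=61, M2 done=67
= Sequence: J4 → J5 → J1 → J2 → J6 → J3, Makespan: 67


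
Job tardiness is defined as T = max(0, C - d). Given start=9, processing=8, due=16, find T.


Completion = start + processing = 9 + 8 = 17
Tardiness = max(0, C - d) = max(0, 17 - 16)
= max(0, 1)
= 1


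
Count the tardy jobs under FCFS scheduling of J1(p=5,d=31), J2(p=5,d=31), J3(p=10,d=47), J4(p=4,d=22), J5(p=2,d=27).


Completion vs due date:
  J1: C=5, d=31 → on time
  J2: C=10, d=31 → on time
  J3: C=20, d=47 → on time
  J4: C=24, d=22 → TARDY
  J5: C=26, d=27 → on time
Tardy jobs: J4
Count = 1


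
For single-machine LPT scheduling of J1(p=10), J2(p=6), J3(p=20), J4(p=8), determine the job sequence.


LPT: sort by longest processing time first
  J3: p=20
  J1: p=10
  J4: p=8
  J2: p=6
Order: J3 → J1 → J4 → J2


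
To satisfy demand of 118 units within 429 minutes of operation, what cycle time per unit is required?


Cycle time = available time / demand
= 429 / 118
= 3.64 min/unit


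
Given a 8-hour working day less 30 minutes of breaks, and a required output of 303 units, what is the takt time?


Available = 8×60 - 30 = 450 min
Takt time = 450 / 303
= 1.49 min/unit


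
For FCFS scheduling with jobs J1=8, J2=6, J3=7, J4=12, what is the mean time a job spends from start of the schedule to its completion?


Completion times:
  J1: completes at 8
  J2: completes at 14
  J3: completes at 21
  J4: completes at 33
Sum = 76
Average = 76/4
= 19.00


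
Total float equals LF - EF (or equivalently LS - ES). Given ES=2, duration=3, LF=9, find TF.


EF = ES + duration = 2 + 3 = 5
LS = LF - duration = 9 - 3 = 6
Total Float = LF - EF = 9 - 5
(or LS - ES = 6 - 2)
= 4


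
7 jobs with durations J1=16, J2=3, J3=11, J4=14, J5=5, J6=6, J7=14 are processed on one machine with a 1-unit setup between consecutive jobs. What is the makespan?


Makespan = Σ processing + (n-1) × setup
= (16 + 3 + 11 + 14 + 5 + 6 + 14) + (7-1)×1
= 69 + 6
= 75 time units


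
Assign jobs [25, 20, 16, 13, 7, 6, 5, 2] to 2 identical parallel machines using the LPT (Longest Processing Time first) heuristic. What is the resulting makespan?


Jobs (LPT sorted): [25, 20, 16, 13, 7, 6, 5, 2]
Machines: 2
  J=25 → Machine 1 (load: 0+25=25)
  J=20 → Machine 2 (load: 0+20=20)
  J=16 → Machine 2 (load: 20+16=36)
  J=13 → Machine 1 (load: 25+13=38)
  J=7 → Machine 2 (load: 36+7=43)
  J=6 → Machine 1 (load: 38+6=44)
  J=5 → Machine 2 (load: 43+5=48)
  J=2 → Machine 1 (load: 44+2=46)
Machine loads: [46, 48]
Makespan = max = 48 time units


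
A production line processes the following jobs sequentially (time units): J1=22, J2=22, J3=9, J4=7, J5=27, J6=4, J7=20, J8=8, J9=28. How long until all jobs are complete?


Sequential makespan: sum all processing times
= 22 + 22 + 9 + 7 + 27 + 4 + 20 + 8 + 28
= 147 time units


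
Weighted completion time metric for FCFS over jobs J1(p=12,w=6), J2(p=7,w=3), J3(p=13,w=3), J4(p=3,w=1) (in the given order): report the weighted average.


Completion times:
  J1: C=12, w×C=6×12=72
  J2: C=19, w×C=3×19=57
  J3: C=32, w×C=3×32=96
  J4: C=35, w×C=1×35=35
Sum w×C = 260
Sum w = 13
Weighted avg = 260/13
= 20.00


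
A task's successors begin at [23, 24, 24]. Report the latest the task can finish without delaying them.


LF = min of all successor start times
Successors start at: [23, 24, 24]
LF = min(23, 24, 24)
= 23


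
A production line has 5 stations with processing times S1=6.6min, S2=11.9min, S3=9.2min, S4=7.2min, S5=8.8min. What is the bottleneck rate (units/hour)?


Bottleneck = longest station time
Station times: [6.6, 11.9, 9.2, 7.2, 8.8]
Max = 11.9 min
Rate = 60 / 11.9
= 5.04 units/hour (bottleneck: 11.9min)


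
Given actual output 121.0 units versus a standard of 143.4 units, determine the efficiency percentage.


Efficiency = (actual / standard) × 100
= (121.0 / 143.4) × 100
= 84.4%


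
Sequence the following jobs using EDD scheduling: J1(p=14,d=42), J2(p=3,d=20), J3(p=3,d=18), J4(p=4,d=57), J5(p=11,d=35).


EDD: sort by earliest due date
  J3: d=18, p=3
  J2: d=20, p=3
  J5: d=35, p=11
  J1: d=42, p=14
  J4: d=57, p=4
Order: J3 → J2 → J5 → J1 → J4


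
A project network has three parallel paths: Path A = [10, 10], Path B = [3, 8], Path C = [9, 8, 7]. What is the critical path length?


Path A: 10 + 10 = 20
Path B: 3 + 8 = 11
Path C: 9 + 8 + 7 = 24
Critical path = longest = max(20, 11, 24)
= 24 (Path C)


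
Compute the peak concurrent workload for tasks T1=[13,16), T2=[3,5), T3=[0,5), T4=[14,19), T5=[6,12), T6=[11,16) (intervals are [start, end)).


Check each time point for overlaps:
  t=14: 3 tasks active (T1, T4, T6)
Max concurrent = 3


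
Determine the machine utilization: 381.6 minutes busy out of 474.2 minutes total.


Utilization = busy / total × 100
= 381.6 / 474.2 × 100
= 80.5%


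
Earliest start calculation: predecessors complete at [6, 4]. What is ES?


ES = max of all predecessor completion times
Predecessors: [6, 4]
ES = max(6, 4)
= 6


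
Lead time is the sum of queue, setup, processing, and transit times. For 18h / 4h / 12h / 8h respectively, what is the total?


Lead time = queue + setup + processing + transit
= 18 + 4 + 12 + 8
= 42 hours


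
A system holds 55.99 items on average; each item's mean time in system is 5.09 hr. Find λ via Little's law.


Little's law: L = λW → λ = L / W
= 55.99 / 5.09
= 11.00 per hour


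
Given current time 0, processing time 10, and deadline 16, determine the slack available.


Slack = due - current_time - processing
= 16 - 0 - 10
= 6


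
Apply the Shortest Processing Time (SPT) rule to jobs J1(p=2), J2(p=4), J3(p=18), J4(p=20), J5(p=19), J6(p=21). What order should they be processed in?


SPT: sort by shortest processing time
  J1: p=2
  J2: p=4
  J3: p=18
  J5: p=19
  J4: p=20
  J6: p=21
Order: J1 → J2 → J3 → J5 → J4 → J6


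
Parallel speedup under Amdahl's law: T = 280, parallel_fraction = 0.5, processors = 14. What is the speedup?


Amdahl's law: T_p = T × ((1-p) + p/N)
= 280 × ((1-0.5) + 0.5/14)
= 280 × (0.50 + 0.0357)
= 280 × 0.5357
= 150.00
Speedup = 280/150.00
= 1.87×


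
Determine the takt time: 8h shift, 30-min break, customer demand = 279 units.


Available = 8×60 - 30 = 450 min
Takt time = 450 / 279
= 1.61 min/unit


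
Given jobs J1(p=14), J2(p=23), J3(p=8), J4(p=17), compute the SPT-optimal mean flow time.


SPT order: J3 → J1 → J4 → J2
Completion times:
  J3: C=8
  J1: C=22
  J4: C=39
  J2: C=62
Sum = 131, n = 4
Mean flow = 131/4
= 32.75


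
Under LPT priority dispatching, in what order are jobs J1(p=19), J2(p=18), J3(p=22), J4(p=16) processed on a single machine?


LPT: sort by longest processing time first
  J3: p=22
  J1: p=19
  J2: p=18
  J4: p=16
Order: J3 → J1 → J2 → J4


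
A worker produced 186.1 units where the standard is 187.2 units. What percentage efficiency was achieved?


Efficiency = (actual / standard) × 100
= (186.1 / 187.2) × 100
= 99.4%


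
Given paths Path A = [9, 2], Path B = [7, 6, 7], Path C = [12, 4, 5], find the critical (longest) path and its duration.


Path A: 9 + 2 = 11
Path B: 7 + 6 + 7 = 20
Path C: 12 + 4 + 5 = 21
Critical path = longest = max(11, 20, 21)
= 21 (Path C)


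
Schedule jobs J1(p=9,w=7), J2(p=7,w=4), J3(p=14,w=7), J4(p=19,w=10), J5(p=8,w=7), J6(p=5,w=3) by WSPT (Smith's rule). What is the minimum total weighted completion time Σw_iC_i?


WSPT order (by p/w): J5 → J1 → J6 → J2 → J4 → J3
  J5: C=8, w·C=7×8=56
  J1: C=17, w·C=7×17=119
  J6: C=22, w·C=3×22=66
  J2: C=29, w·C=4×29=116
  J4: C=48, w·C=10×48=480
  J3: C=62, w·C=7×62=434
Σ w·C = 1271
= 1271


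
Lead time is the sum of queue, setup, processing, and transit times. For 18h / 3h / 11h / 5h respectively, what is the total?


Lead time = queue + setup + processing + transit
= 18 + 3 + 11 + 5
= 37 hours


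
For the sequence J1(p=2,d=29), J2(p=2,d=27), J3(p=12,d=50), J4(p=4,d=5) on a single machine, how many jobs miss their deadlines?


Completion vs due date:
  J1: C=2, d=29 → on time
  J2: C=4, d=27 → on time
  J3: C=16, d=50 → on time
  J4: C=20, d=5 → TARDY
Tardy jobs: J4
Count = 1


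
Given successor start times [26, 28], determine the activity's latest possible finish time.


LF = min of all successor start times
Successors start at: [26, 28]
LF = min(26, 28)
= 26


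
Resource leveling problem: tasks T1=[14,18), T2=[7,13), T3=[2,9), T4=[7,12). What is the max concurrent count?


Check each time point for overlaps:
  t=7: 3 tasks active (T2, T3, T4)
Max concurrent = 3


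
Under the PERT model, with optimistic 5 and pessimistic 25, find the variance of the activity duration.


σ² = ((p - o) / 6)² = (p - o)² / 36
= (25 - 5)² / 36
= 20² / 36
= 400 / 36
= 11.1111


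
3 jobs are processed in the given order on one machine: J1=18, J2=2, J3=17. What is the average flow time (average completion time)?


Completion times:
  J1: completes at 18
  J2: completes at 20
  J3: completes at 37
Sum = 75
Average = 75/3
= 25.00


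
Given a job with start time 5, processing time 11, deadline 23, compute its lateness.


Completion = 5 + 11 = 16
Lateness = C - d = 16 - 23
= -7


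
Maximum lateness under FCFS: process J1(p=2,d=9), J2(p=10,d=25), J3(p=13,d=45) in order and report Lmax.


Lateness per job (L = C - d):
  J1: C=2, d=9, L=-7
  J2: C=12, d=25, L=-13
  J3: C=25, d=45, L=-20
Lmax = max(-7, -13, -20)
= -7


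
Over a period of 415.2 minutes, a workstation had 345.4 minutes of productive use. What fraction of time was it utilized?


Utilization = busy / total × 100
= 345.4 / 415.2 × 100
= 83.2%


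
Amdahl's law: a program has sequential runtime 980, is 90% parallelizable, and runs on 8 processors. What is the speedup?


Amdahl's law: T_p = T × ((1-p) + p/N)
= 980 × ((1-0.9) + 0.9/8)
= 980 × (0.10 + 0.1125)
= 980 × 0.2125
= 208.25
Speedup = 980/208.25
= 4.71×


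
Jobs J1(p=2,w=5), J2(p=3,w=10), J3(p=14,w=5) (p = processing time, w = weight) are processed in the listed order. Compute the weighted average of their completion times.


Completion times:
  J1: C=2, w×C=5×2=10
  J2: C=5, w×C=10×5=50
  J3: C=19, w×C=5×19=95
Sum w×C = 155
Sum w = 20
Weighted avg = 155/20
= 7.75


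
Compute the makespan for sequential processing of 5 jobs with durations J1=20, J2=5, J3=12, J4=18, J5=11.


Sequential makespan: sum all processing times
= 20 + 5 + 12 + 18 + 11
= 66 time units


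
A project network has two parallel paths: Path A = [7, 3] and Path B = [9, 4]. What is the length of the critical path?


Path A: 7 + 3 = 10
Path B: 9 + 4 = 13
Critical path = longest = max(10, 13)
= 13 (Path B)


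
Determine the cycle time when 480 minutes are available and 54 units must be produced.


Cycle time = available time / demand
= 480 / 54
= 8.89 min/unit


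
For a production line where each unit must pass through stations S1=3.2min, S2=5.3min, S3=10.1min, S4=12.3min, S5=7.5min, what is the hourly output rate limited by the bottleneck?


Bottleneck = longest station time
Station times: [3.2, 5.3, 10.1, 12.3, 7.5]
Max = 12.3 min
Rate = 60 / 12.3
= 4.88 units/hour (bottleneck: 12.3min)


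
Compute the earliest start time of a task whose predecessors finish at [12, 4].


ES = max of all predecessor completion times
Predecessors: [12, 4]
ES = max(12, 4)
= 12


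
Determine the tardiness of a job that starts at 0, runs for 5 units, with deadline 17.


Completion = start + processing = 0 + 5 = 5
Tardiness = max(0, C - d) = max(0, 5 - 17)
= max(0, -12)
= 0


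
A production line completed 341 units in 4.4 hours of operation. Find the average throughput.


Throughput = units / time
= 341 / 4.4
= 77.5 units/hour


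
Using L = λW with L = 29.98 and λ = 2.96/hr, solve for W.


Little's law: L = λW → W = L / λ
= 29.98 / 2.96
= 10.13 hours


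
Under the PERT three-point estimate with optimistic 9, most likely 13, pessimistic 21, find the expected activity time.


te = (o + 4m + p) / 6
= (9 + 4×13 + 21) / 6
= (9 + 52 + 21) / 6
= 82 / 6
= 13.67


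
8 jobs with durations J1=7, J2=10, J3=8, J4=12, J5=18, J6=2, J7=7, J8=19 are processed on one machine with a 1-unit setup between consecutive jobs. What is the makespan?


Makespan = Σ processing + (n-1) × setup
= (7 + 10 + 8 + 12 + 18 + 2 + 7 + 19) + (8-1)×1
= 83 + 7
= 90 time units


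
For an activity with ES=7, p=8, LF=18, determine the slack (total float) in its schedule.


EF = ES + duration = 7 + 8 = 15
LS = LF - duration = 18 - 8 = 10
Total Float = LF - EF = 18 - 15
(or LS - ES = 10 - 7)
= 3


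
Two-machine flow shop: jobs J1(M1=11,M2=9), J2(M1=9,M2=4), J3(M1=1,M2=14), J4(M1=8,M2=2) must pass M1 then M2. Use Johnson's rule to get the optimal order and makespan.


Johnson's rule:
Group 1 (M1≤M2, sort by M1): ['J3']
Group 2 (M1>M2, sort desc M2): ['J1', 'J2', 'J4']
Sequence: J3 → J1 → J2 → J4
Makespan calculation:
  J3: M1 done=1, M2 done=15
  J1: M1 done=12, M2 done=24
  J2: M1 done=21, M2 done=28
  J4: M1 done=29, M2 done=31
= Sequence: J3 → J1 → J2 → J4, Makespan: 31


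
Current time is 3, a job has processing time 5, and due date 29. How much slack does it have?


Slack = due - current_time - processing
= 29 - 3 - 5
= 21


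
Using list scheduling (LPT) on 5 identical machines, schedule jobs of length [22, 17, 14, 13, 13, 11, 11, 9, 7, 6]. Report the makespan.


Jobs (LPT sorted): [22, 17, 14, 13, 13, 11, 11, 9, 7, 6]
Machines: 5
  J=22 → Machine 1 (load: 0+22=22)
  J=17 → Machine 2 (load: 0+17=17)
  J=14 → Machine 3 (load: 0+14=14)
  J=13 → Machine 4 (load: 0+13=13)
  J=13 → Machine 5 (load: 0+13=13)
  J=11 → Machine 4 (load: 13+11=24)
  J=11 → Machine 5 (load: 13+11=24)
  J=9 → Machine 3 (load: 14+9=23)
  J=7 → Machine 2 (load: 17+7=24)
  J=6 → Machine 1 (load: 22+6=28)
Machine loads: [28, 24, 23, 24, 24]
Makespan = max = 28 time units


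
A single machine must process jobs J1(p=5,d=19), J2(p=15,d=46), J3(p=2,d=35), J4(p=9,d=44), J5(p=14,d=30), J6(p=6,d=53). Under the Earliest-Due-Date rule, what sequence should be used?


EDD: sort by earliest due date
  J1: d=19, p=5
  J5: d=30, p=14
  J3: d=35, p=2
  J4: d=44, p=9
  J2: d=46, p=15
  J6: d=53, p=6
Order: J1 → J5 → J3 → J4 → J2 → J6


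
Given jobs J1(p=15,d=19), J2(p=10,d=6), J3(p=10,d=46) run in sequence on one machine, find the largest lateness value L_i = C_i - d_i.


Lateness per job (L = C - d):
  J1: C=15, d=19, L=-4
  J2: C=25, d=6, L=19
  J3: C=35, d=46, L=-11
Lmax = max(-4, 19, -11)
= 19


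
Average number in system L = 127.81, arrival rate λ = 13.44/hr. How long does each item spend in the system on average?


Little's law: L = λW → W = L / λ
= 127.81 / 13.44
= 9.51 hours


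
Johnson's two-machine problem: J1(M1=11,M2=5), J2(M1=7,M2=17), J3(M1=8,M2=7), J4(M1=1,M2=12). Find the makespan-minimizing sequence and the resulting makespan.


Johnson's rule:
Group 1 (M1≤M2, sort by M1): ['J4', 'J2']
Group 2 (M1>M2, sort desc M2): ['J3', 'J1']
Sequence: J4 → J2 → J3 → J1
Makespan calculation:
  J4: M1 done=1, M2 done=13
  J2: M1 done=8, M2 done=30
  J3: M1 done=16, M2 done=37
  J1: M1 done=27, M2 done=42
= Sequence: J4 → J2 → J3 → J1, Makespan: 42


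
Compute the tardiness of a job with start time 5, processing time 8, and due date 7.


Completion = start + processing = 5 + 8 = 13
Tardiness = max(0, C - d) = max(0, 13 - 7)
= max(0, 6)
= 6


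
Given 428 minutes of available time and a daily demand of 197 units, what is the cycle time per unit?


Cycle time = available time / demand
= 428 / 197
= 2.17 min/unit


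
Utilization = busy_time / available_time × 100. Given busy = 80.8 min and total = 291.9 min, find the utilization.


Utilization = busy / total × 100
= 80.8 / 291.9 × 100
= 27.7%


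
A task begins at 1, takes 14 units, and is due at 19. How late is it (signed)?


Completion = 1 + 14 = 15
Lateness = C - d = 15 - 19
= -4


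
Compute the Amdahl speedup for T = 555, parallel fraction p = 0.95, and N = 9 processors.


Amdahl's law: T_p = T × ((1-p) + p/N)
= 555 × ((1-0.95) + 0.95/9)
= 555 × (0.05 + 0.1056)
= 555 × 0.1556
= 86.33
Speedup = 555/86.33
= 6.43×


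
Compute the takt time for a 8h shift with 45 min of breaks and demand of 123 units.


Available = 8×60 - 45 = 435 min
Takt time = 435 / 123
= 3.54 min/unit


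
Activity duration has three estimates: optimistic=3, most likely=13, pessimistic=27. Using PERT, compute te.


te = (o + 4m + p) / 6
= (3 + 4×13 + 27) / 6
= (3 + 52 + 27) / 6
= 82 / 6
= 13.67


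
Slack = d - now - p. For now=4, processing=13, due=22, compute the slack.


Slack = due - current_time - processing
= 22 - 4 - 13
= 5


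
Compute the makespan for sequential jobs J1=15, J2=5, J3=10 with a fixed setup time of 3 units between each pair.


Makespan = Σ processing + (n-1) × setup
= (15 + 5 + 10) + (3-1)×3
= 30 + 6
= 36 time units


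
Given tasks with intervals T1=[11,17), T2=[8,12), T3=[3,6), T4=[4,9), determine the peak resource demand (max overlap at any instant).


Check each time point for overlaps:
  t=4: 2 tasks active (T3, T4)
Max concurrent = 2


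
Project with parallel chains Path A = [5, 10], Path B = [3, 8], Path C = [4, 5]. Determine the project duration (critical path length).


Path A: 5 + 10 = 15
Path B: 3 + 8 = 11
Path C: 4 + 5 = 9
Critical path = longest = max(15, 11, 9)
= 15 (Path A)


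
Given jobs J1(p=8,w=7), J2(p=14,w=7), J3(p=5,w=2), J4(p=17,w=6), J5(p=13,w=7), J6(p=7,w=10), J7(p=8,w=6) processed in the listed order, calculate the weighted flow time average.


Completion times:
  J1: C=8, w×C=7×8=56
  J2: C=22, w×C=7×22=154
  J3: C=27, w×C=2×27=54
  J4: C=44, w×C=6×44=264
  J5: C=57, w×C=7×57=399
  J6: C=64, w×C=10×64=640
  J7: C=72, w×C=6×72=432
Sum w×C = 1999
Sum w = 45
Weighted avg = 1999/45
= 44.42


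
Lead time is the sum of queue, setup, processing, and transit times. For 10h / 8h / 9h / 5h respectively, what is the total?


Lead time = queue + setup + processing + transit
= 10 + 8 + 9 + 5
= 32 hours


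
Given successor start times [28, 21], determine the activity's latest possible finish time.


LF = min of all successor start times
Successors start at: [28, 21]
LF = min(28, 21)
= 21


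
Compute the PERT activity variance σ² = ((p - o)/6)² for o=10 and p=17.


σ² = ((p - o) / 6)² = (p - o)² / 36
= (17 - 10)² / 36
= 7² / 36
= 49 / 36
= 1.3611


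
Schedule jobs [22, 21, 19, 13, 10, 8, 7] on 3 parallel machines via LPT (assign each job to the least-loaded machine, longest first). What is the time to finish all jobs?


Jobs (LPT sorted): [22, 21, 19, 13, 10, 8, 7]
Machines: 3
  J=22 → Machine 1 (load: 0+22=22)
  J=21 → Machine 2 (load: 0+21=21)
  J=19 → Machine 3 (load: 0+19=19)
  J=13 → Machine 3 (load: 19+13=32)
  J=10 → Machine 2 (load: 21+10=31)
  J=8 → Machine 1 (load: 22+8=30)
  J=7 → Machine 1 (load: 30+7=37)
Machine loads: [37, 31, 32]
Makespan = max = 37 time units


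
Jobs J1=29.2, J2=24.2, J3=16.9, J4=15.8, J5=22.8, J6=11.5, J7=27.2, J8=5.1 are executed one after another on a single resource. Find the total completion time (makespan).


Sequential makespan: sum all processing times
= 29.2 + 24.2 + 16.9 + 15.8 + 22.8 + 11.5 + 27.2 + 5.1
= 152.7 time units


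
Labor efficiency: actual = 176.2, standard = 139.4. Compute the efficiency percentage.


Efficiency = (actual / standard) × 100
= (176.2 / 139.4) × 100
= 126.4%


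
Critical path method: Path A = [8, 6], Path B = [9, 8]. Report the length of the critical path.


Path A: 8 + 6 = 14
Path B: 9 + 8 = 17
Critical path = longest = max(14, 17)
= 17 (Path B)


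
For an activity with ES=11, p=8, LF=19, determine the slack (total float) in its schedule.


EF = ES + duration = 11 + 8 = 19
LS = LF - duration = 19 - 8 = 11
Total Float = LF - EF = 19 - 19
(or LS - ES = 11 - 11)
= 0


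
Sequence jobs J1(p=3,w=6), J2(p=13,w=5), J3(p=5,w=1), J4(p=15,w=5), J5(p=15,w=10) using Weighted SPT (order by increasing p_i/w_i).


WSPT (Smith's rule): sort by p/w ascending
  J1: p/w = 3/6 = 0.500
  J5: p/w = 15/10 = 1.500
  J2: p/w = 13/5 = 2.600
  J4: p/w = 15/5 = 3.000
  J3: p/w = 5/1 = 5.000
Order: J1 → J5 → J2 → J4 → J3


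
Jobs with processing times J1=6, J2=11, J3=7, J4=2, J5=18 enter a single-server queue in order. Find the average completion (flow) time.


Completion times:
  J1: completes at 6
  J2: completes at 17
  J3: completes at 24
  J4: completes at 26
  J5: completes at 44
Sum = 117
Average = 117/5
= 23.40


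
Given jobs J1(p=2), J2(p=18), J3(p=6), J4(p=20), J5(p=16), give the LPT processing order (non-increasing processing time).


LPT: sort by longest processing time first
  J4: p=20
  J2: p=18
  J5: p=16
  J3: p=6
  J1: p=2
Order: J4 → J2 → J5 → J3 → J1


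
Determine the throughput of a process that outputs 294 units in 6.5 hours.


Throughput = units / time
= 294 / 6.5
= 45.2 units/hour


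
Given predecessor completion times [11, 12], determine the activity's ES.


ES = max of all predecessor completion times
Predecessors: [11, 12]
ES = max(11, 12)
= 12


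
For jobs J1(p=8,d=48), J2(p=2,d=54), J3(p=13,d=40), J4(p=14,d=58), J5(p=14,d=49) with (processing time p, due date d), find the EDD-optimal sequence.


EDD: sort by earliest due date
  J3: d=40, p=13
  J1: d=48, p=8
  J5: d=49, p=14
  J2: d=54, p=2
  J4: d=58, p=14
Order: J3 → J1 → J5 → J2 → J4


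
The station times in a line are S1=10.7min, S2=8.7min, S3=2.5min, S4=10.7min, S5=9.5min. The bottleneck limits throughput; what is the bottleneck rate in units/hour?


Bottleneck = longest station time
Station times: [10.7, 8.7, 2.5, 10.7, 9.5]
Max = 10.7 min
Rate = 60 / 10.7
= 5.61 units/hour (bottleneck: 10.7min)


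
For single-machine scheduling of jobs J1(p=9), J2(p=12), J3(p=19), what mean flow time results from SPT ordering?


SPT order: J1 → J2 → J3
Completion times:
  J1: C=9
  J2: C=21
  J3: C=40
Sum = 70, n = 3
Mean flow = 70/3
= 23.33


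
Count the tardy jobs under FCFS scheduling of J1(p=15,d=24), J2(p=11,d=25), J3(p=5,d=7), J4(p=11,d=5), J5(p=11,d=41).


Completion vs due date:
  J1: C=15, d=24 → on time
  J2: C=26, d=25 → TARDY
  J3: C=31, d=7 → TARDY
  J4: C=42, d=5 → TARDY
  J5: C=53, d=41 → TARDY
Tardy jobs: J2, J3, J4, J5
Count = 4


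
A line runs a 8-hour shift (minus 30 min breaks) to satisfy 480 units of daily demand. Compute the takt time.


Available = 8×60 - 30 = 450 min
Takt time = 450 / 480
= 0.94 min/unit


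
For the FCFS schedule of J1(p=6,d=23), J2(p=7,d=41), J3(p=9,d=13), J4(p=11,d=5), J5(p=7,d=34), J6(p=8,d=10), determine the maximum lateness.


Lateness per job (L = C - d):
  J1: C=6, d=23, L=-17
  J2: C=13, d=41, L=-28
  J3: C=22, d=13, L=9
  J4: C=33, d=5, L=28
  J5: C=40, d=34, L=6
  J6: C=48, d=10, L=38
Lmax = max(-17, -28, 9, 28, 6, 38)
= 38


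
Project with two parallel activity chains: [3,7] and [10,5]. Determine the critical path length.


Path A: 3 + 7 = 10
Path B: 10 + 5 = 15
Critical path = longest = max(10, 15)
= 15 (Path B)


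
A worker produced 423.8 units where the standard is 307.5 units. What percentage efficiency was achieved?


Efficiency = (actual / standard) × 100
= (423.8 / 307.5) × 100
= 137.8%


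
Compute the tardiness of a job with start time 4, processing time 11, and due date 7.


Completion = start + processing = 4 + 11 = 15
Tardiness = max(0, C - d) = max(0, 15 - 7)
= max(0, 8)
= 8


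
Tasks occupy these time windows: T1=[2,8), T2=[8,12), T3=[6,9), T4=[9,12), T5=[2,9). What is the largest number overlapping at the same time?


Check each time point for overlaps:
  t=6: 3 tasks active (T1, T3, T5)
Max concurrent = 3
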